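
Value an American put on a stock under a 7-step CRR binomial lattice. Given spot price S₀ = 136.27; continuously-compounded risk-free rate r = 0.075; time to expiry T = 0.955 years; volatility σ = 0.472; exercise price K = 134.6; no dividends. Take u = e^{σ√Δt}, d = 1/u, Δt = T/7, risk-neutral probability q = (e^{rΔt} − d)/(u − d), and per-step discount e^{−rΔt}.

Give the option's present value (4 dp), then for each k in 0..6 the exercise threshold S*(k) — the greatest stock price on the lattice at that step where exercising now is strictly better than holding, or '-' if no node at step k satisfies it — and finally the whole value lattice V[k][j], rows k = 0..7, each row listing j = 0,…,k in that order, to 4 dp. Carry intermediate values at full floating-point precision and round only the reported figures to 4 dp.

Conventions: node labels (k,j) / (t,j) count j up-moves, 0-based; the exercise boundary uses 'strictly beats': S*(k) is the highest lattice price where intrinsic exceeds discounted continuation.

params: Δt=0.13643 u=1.19046 d=0.84001 q=0.48587 e^(-rΔt)=0.98982
t_7 payoffs: 94.3840 77.6062 53.8288 20.1316 0.0000 0.0000 0.0000 0.0000
t_6: node(6,0) S=47.8755 payoff=86.7245 vs cont=85.3543 → 86.7245 [stop]  node(6,1) S=67.8488 payoff=66.7512 vs cont=65.3810 → 66.7512 [stop]  node(6,2) S=96.1549 payoff=38.4451 vs cont=37.0749 → 38.4451 [stop]  node(6,3) S=136.2700 payoff=0.0000 vs cont=10.2448 → 10.2448 [wait]  node(6,4) S=193.1209 payoff=0.0000 vs cont=0.0000 → 0.0000 [wait]  node(6,5) S=273.6895 payoff=0.0000 vs cont=0.0000 → 0.0000 [wait]  node(6,6) S=387.8709 payoff=0.0000 vs cont=0.0000 → 0.0000 [wait]  ⇒ S*(6)=96.1549
t_5: node(5,0) S=56.9938 payoff=77.6062 vs cont=76.2359 → 77.6062 [stop]  node(5,1) S=80.7712 payoff=53.8288 vs cont=52.4585 → 53.8288 [stop]  node(5,2) S=114.4684 payoff=20.1316 vs cont=24.4915 → 24.4915 [wait]  node(5,3) S=162.2239 payoff=0.0000 vs cont=5.2135 → 5.2135 [wait]  node(5,4) S=229.9025 payoff=0.0000 vs cont=0.0000 → 0.0000 [wait]  node(5,5) S=325.8162 payoff=0.0000 vs cont=0.0000 → 0.0000 [wait]  ⇒ S*(5)=80.7712
t_4: node(4,0) S=67.8488 payoff=66.7512 vs cont=65.3810 → 66.7512 [stop]  node(4,1) S=96.1549 payoff=38.4451 vs cont=39.1717 → 39.1717 [wait]  node(4,2) S=136.2700 payoff=0.0000 vs cont=14.9709 → 14.9709 [wait]  node(4,3) S=193.1209 payoff=0.0000 vs cont=2.6531 → 2.6531 [wait]  node(4,4) S=273.6895 payoff=0.0000 vs cont=0.0000 → 0.0000 [wait]  ⇒ S*(4)=67.8488
t_3: node(3,0) S=80.7712 payoff=53.8288 vs cont=52.8080 → 53.8288 [stop]  node(3,1) S=114.4684 payoff=20.1316 vs cont=27.1341 → 27.1341 [wait]  node(3,2) S=162.2239 payoff=0.0000 vs cont=8.8945 → 8.8945 [wait]  node(3,3) S=229.9025 payoff=0.0000 vs cont=1.3502 → 1.3502 [wait]  ⇒ S*(3)=80.7712
t_2: node(2,0) S=96.1549 payoff=38.4451 vs cont=40.4426 → 40.4426 [wait]  node(2,1) S=136.2700 payoff=0.0000 vs cont=18.0860 → 18.0860 [wait]  node(2,2) S=193.1209 payoff=0.0000 vs cont=5.1757 → 5.1757 [wait]  ⇒ S*(2)=-
t_1: node(1,0) S=114.4684 payoff=20.1316 vs cont=29.2790 → 29.2790 [wait]  node(1,1) S=162.2239 payoff=0.0000 vs cont=11.6930 → 11.6930 [wait]  ⇒ S*(1)=-
t_0: node(0,0) S=136.2700 payoff=0.0000 vs cont=20.5234 → 20.5234 [wait]  ⇒ S*(0)=-

price = 20.5234
boundary = - - - 80.7712 67.8488 80.7712 96.1549
tree:
20.5234
29.2790 11.6930
40.4426 18.0860 5.1757
53.8288 27.1341 8.8945 1.3502
66.7512 39.1717 14.9709 2.6531 0.0000
77.6062 53.8288 24.4915 5.2135 0.0000 0.0000
86.7245 66.7512 38.4451 10.2448 0.0000 0.0000 0.0000
94.3840 77.6062 53.8288 20.1316 0.0000 0.0000 0.0000 0.0000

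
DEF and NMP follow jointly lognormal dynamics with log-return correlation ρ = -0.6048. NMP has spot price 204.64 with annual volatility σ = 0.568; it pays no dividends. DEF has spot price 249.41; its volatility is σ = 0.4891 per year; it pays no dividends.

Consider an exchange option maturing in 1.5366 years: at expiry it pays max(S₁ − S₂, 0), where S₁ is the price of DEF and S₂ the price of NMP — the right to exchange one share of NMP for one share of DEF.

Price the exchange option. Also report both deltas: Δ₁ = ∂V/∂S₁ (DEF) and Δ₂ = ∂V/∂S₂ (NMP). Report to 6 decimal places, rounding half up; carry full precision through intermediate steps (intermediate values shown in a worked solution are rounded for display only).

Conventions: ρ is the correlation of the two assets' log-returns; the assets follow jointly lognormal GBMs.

σ_eff = √(σ₁² + σ₂² − 2ρσ₁σ₂) = √(0.4891² + 0.568² − 2·-0.6048·0.4891·0.568) = 0.947565
d₁ = (ln(S₁/S₂) + (q₂ − q₁ + σ_eff²/2)T) / (σ_eff√T) = (ln(249.41/204.64) + (0.0 − 0.0 + 0.448940)·1.5366) / 1.174599 = 0.755736
d₂ = d₁ − σ_eff√T = 0.755736 − 1.174599 = -0.418863
N(d₁) = 0.775096,  N(d₂) = 0.337658
V = S₁·e^{−q₁T}·N(d₁) − S₂·e^{−q₂T}·N(d₂) = 193.316786 − 69.098386 = 124.218400
Key observation: no risk-free rate is needed — with the second asset as numeraire the exchange option is a call on the ratio S₁/S₂, and r cancels out of the value.
Δ₁ = e^{−q₁T}·N(d₁) = 0.775096;  Δ₂ = −e^{−q₂T}·N(d₂) = -0.337658

exchange price = 124.218400
Δ1 = 0.775096
Δ2 = -0.337658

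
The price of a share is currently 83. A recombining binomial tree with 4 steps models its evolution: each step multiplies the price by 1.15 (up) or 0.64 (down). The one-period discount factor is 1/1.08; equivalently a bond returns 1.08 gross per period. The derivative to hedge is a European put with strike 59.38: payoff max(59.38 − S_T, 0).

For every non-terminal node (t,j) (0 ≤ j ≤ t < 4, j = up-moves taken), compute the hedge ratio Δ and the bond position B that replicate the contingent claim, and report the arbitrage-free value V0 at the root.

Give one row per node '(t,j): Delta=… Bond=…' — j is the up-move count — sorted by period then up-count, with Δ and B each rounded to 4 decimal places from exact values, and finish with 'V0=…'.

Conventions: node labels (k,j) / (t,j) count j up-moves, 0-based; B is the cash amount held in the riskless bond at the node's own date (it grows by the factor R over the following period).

No-arbitrage ⇒ martingale measure with p* = (R−d)/(u−d) = 0.8627.
Expiry values: V(4,0)=45.4549, V(4,1)=34.3584, V(4,2)=14.4192, V(4,3)=0.0000, V(4,4)=0.0000
Node (3,0) S=21.7580: V=(p*·34.3584+(1−p*)·45.4549)/1.08=33.2235; Δ=(34.3584−45.4549)/(25.0216−13.9251)=-1.0000; B=V−Δ·S=54.9815
Node (3,1) S=39.0963: V=(p*·14.4192+(1−p*)·34.3584)/1.08=15.8852; Δ=(14.4192−34.3584)/(44.9608−25.0216)=-1.0000; B=V−Δ·S=54.9815
Node (3,2) S=70.2512: V=(p*·0.0000+(1−p*)·14.4192)/1.08=1.8325; Δ=(0.0000−14.4192)/(80.7889−44.9608)=-0.4025; B=V−Δ·S=30.1055
Node (3,3) S=126.2326: V=(p*·0.0000+(1−p*)·0.0000)/1.08=0.0000; Δ=(0.0000−0.0000)/(145.1675−80.7889)=0.0000; B=V−Δ·S=0.0000
Node (2,0) S=33.9968: V=(p*·15.8852+(1−p*)·33.2235)/1.08=16.9120; Δ=(15.8852−33.2235)/(39.0963−21.7580)=-1.0000; B=V−Δ·S=50.9088
Node (2,1) S=61.0880: V=(p*·1.8325+(1−p*)·15.8852)/1.08=3.4827; Δ=(1.8325−15.8852)/(70.2512−39.0963)=-0.4511; B=V−Δ·S=31.0369
Node (2,2) S=109.7675: V=(p*·0.0000+(1−p*)·1.8325)/1.08=0.2329; Δ=(0.0000−1.8325)/(126.2326−70.2512)=-0.0327; B=V−Δ·S=3.8260
Node (1,0) S=53.1200: V=(p*·3.4827+(1−p*)·16.9120)/1.08=4.9314; Δ=(3.4827−16.9120)/(61.0880−33.9968)=-0.4957; B=V−Δ·S=31.2634
Node (1,1) S=95.4500: V=(p*·0.2329+(1−p*)·3.4827)/1.08=0.6286; Δ=(0.2329−3.4827)/(109.7675−61.0880)=-0.0668; B=V−Δ·S=7.0008
Node (0,0) S=83.0000: V=(p*·0.6286+(1−p*)·4.9314)/1.08=1.1289; Δ=(0.6286−4.9314)/(95.4500−53.1200)=-0.1016; B=V−Δ·S=9.5657
As a check, the time-0 holding Δ(0,0)·S0 + B(0,0) comes to 1.1289 — exactly V0.

(0,0): Delta=-0.1016 Bond=9.5657
(1,0): Delta=-0.4957 Bond=31.2634
(1,1): Delta=-0.0668 Bond=7.0008
(2,0): Delta=-1.0000 Bond=50.9088
(2,1): Delta=-0.4511 Bond=31.0369
(2,2): Delta=-0.0327 Bond=3.8260
(3,0): Delta=-1.0000 Bond=54.9815
(3,1): Delta=-1.0000 Bond=54.9815
(3,2): Delta=-0.4025 Bond=30.1055
(3,3): Delta=0.0000 Bond=0.0000
V0=1.1289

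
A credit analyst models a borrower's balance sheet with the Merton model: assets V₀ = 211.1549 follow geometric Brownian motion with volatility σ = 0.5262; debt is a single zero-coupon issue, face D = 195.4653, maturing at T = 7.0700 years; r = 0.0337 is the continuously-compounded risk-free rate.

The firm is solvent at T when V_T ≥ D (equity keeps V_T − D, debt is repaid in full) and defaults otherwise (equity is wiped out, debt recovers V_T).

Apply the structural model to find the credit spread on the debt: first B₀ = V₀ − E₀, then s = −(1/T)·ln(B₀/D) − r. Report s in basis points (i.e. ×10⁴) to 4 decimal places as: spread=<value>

Apply the equity-as-call identities (strike 195.4653, horizon 7.0700 years):
d₁ = [ln(V₀/D) + (r + σ²/2)T] / (σ√T)
   = [ln(211.1549/195.4653) + (0.0337 + 0.5·0.5262²)·7.0700] / (0.5262·√7.0700)
   = [0.077209 + 1.217053] / 1.399138 = 0.925042
d₂ = d₁ − σ√T = 0.925042 − 1.399138 = -0.474096
N(d₁) = 0.822528,  N(d₂) = 0.317716,  e^(−rT) = 0.787999
E₀ = V₀·N(d₁) − D·e^(−rT)·N(d₂)
   = 211.1549·0.822528 − 195.4653·0.787999·0.317716 = 124.744209
B₀ = V₀ − E₀ = 211.1549 − 124.744209 = 86.410691
spread = −(1/T)·ln(B₀/D) − r = −(1/7.0700)·ln(86.410691/195.4653) − 0.0337 = 0.08175565
in basis points: 0.08175565 × 10⁴ = 817.5565 bp

spread=817.5565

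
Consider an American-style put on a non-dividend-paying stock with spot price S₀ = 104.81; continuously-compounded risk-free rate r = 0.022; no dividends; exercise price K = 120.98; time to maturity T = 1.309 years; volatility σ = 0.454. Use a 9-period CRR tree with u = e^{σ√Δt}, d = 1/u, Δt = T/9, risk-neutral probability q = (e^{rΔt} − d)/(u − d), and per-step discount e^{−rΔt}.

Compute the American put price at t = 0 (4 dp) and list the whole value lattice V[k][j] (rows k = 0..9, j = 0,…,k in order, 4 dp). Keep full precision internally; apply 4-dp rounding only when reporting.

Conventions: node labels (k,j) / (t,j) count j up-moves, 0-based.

price = 29.9761
tree:
29.9761
38.6623 20.2297
48.3910 27.7813 11.7163
58.6327 36.9891 17.4222 5.2592
68.5448 47.5203 25.1771 8.6566 1.4026
76.8811 58.6327 35.1148 13.9639 2.6352 0.0000
83.8920 68.5448 46.8468 21.9140 4.9510 0.0000 0.0000
89.7884 76.8811 58.6327 33.0530 9.3017 0.0000 0.0000 0.0000
94.7473 83.8920 68.5448 46.8468 17.4758 0.0000 0.0000 0.0000 0.0000
98.9178 89.7884 76.8811 58.6327 32.8330 0.0000 0.0000 0.0000 0.0000 0.0000

Δt=0.14544  u=1.18904  d=0.84102  q=0.46603  discount=0.99681
step 9 (expiry): payoffs max(K−S,0) = 98.9178 89.7884 76.8811 58.6327 32.8330 0.0000 0.0000 0.0000 0.0000 0.0000
k=8: (k=8,j=0): S=26.2327, K−S=94.7473, hold=94.3608 ⇒ V=94.7473 exercise | (k=8,j=1): S=37.0880, K−S=83.8920, hold=83.5055 ⇒ V=83.8920 exercise | (k=8,j=2): S=52.4352, K−S=68.5448, hold=68.1583 ⇒ V=68.5448 exercise | (k=8,j=3): S=74.1332, K−S=46.8468, hold=46.4603 ⇒ V=46.8468 exercise | (k=8,j=4): S=104.8100, K−S=16.1700, hold=17.4758 ⇒ V=17.4758 continue | (k=8,j=5): S=148.1810, K−S=0.0000, hold=0.0000 ⇒ V=0.0000 continue | (k=8,j=6): S=209.4993, K−S=0.0000, hold=0.0000 ⇒ V=0.0000 continue | (k=8,j=7): S=296.1914, K−S=0.0000, hold=0.0000 ⇒ V=0.0000 continue | (k=8,j=8): S=418.7573, K−S=0.0000, hold=0.0000 ⇒ V=0.0000 continue
k=7: (k=7,j=0): S=31.1916, K−S=89.7884, hold=89.4019 ⇒ V=89.7884 exercise | (k=7,j=1): S=44.0989, K−S=76.8811, hold=76.4946 ⇒ V=76.8811 exercise | (k=7,j=2): S=62.3473, K−S=58.6327, hold=58.2462 ⇒ V=58.6327 exercise | (k=7,j=3): S=88.1470, K−S=32.8330, hold=33.0530 ⇒ V=33.0530 continue | (k=7,j=4): S=124.6229, K−S=0.0000, hold=9.3017 ⇒ V=9.3017 continue | (k=7,j=5): S=176.1926, K−S=0.0000, hold=0.0000 ⇒ V=0.0000 continue | (k=7,j=6): S=249.1022, K−S=0.0000, hold=0.0000 ⇒ V=0.0000 continue | (k=7,j=7): S=352.1822, K−S=0.0000, hold=0.0000 ⇒ V=0.0000 continue
k=6: (k=6,j=0): S=37.0880, K−S=83.8920, hold=83.5055 ⇒ V=83.8920 exercise | (k=6,j=1): S=52.4352, K−S=68.5448, hold=68.1583 ⇒ V=68.5448 exercise | (k=6,j=2): S=74.1332, K−S=46.8468, hold=46.5625 ⇒ V=46.8468 exercise | (k=6,j=3): S=104.8100, K−S=16.1700, hold=21.9140 ⇒ V=21.9140 continue | (k=6,j=4): S=148.1810, K−S=0.0000, hold=4.9510 ⇒ V=4.9510 continue | (k=6,j=5): S=209.4993, K−S=0.0000, hold=0.0000 ⇒ V=0.0000 continue | (k=6,j=6): S=296.1914, K−S=0.0000, hold=0.0000 ⇒ V=0.0000 continue
k=5: (k=5,j=0): S=44.0989, K−S=76.8811, hold=76.4946 ⇒ V=76.8811 exercise | (k=5,j=1): S=62.3473, K−S=58.6327, hold=58.2462 ⇒ V=58.6327 exercise | (k=5,j=2): S=88.1470, K−S=32.8330, hold=35.1148 ⇒ V=35.1148 continue | (k=5,j=3): S=124.6229, K−S=0.0000, hold=13.9639 ⇒ V=13.9639 continue | (k=5,j=4): S=176.1926, K−S=0.0000, hold=2.6352 ⇒ V=2.6352 continue | (k=5,j=5): S=249.1022, K−S=0.0000, hold=0.0000 ⇒ V=0.0000 continue
k=4: (k=4,j=0): S=52.4352, K−S=68.5448, hold=68.1583 ⇒ V=68.5448 exercise | (k=4,j=1): S=74.1332, K−S=46.8468, hold=47.5203 ⇒ V=47.5203 continue | (k=4,j=2): S=104.8100, K−S=16.1700, hold=25.1771 ⇒ V=25.1771 continue | (k=4,j=3): S=148.1810, K−S=0.0000, hold=8.6566 ⇒ V=8.6566 continue | (k=4,j=4): S=209.4993, K−S=0.0000, hold=1.4026 ⇒ V=1.4026 continue
k=3: (k=3,j=0): S=62.3473, K−S=58.6327, hold=58.5591 ⇒ V=58.6327 exercise | (k=3,j=1): S=88.1470, K−S=32.8330, hold=36.9891 ⇒ V=36.9891 continue | (k=3,j=2): S=124.6229, K−S=0.0000, hold=17.4222 ⇒ V=17.4222 continue | (k=3,j=3): S=176.1926, K−S=0.0000, hold=5.2592 ⇒ V=5.2592 continue
k=2: (k=2,j=0): S=74.1332, K−S=46.8468, hold=48.3910 ⇒ V=48.3910 continue | (k=2,j=1): S=104.8100, K−S=16.1700, hold=27.7813 ⇒ V=27.7813 continue | (k=2,j=2): S=148.1810, K−S=0.0000, hold=11.7163 ⇒ V=11.7163 continue
k=1: (k=1,j=0): S=88.1470, K−S=32.8330, hold=38.6623 ⇒ V=38.6623 continue | (k=1,j=1): S=124.6229, K−S=0.0000, hold=20.2297 ⇒ V=20.2297 continue
k=0: (k=0,j=0): S=104.8100, K−S=16.1700, hold=29.9761 ⇒ V=29.9761 continue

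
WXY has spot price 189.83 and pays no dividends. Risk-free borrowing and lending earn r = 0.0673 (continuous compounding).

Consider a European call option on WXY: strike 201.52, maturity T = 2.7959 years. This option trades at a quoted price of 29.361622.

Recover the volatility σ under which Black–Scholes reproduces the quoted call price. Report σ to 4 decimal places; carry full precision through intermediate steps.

sigma = 0.1288

At σ = 0.1288 the Black–Scholes value reproduces the quote:
σ√T = 0.1288·√2.7959 = 0.215366
d₁ = (ln(S/K) + (r+σ²/2)T) / (σ√T) = (ln(189.83/201.52) + (0.0673+0.1288²/2)·2.7959) / 0.215366 = (-0.059760 + 0.211355) / 0.215366 = 0.703898
d₂ = d₁ − σ√T = 0.703898 − 0.215366 = 0.488532
e^{−rT} = 0.828479
N(d₁) = 0.759252,  N(d₂) = 0.687414
V = S·N(d₁) − K·e^{−rT}·N(d₂) = 144.128791 − 114.767170 = 29.361622 (the quoted price), and the Black–Scholes price is strictly increasing in σ, so σ is unique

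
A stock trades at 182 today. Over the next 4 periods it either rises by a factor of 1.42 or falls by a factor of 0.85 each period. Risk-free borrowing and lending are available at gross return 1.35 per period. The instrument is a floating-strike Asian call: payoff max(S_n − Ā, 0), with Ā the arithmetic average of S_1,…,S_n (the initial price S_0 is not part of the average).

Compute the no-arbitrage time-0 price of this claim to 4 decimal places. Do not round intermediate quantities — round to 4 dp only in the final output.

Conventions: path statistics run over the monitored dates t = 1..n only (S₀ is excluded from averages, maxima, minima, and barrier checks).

Set p* = 0.8772 (from d < R < u); the path-dependent value is the discounted p*-expectation over all price paths.
Enumerate all 2^4 = 16 price paths (U = up ×1.42, D = down ×0.85); each path with k up-moves has probability p*^k·(1−p*)^(4−k).
DDDD: Ā=123.2427, payoff=0.0000, prob=0.000227
UDDD: Ā=205.8878, payoff=0.0000, prob=0.001625
DUDD: Ā=179.9528, payoff=0.0000, prob=0.001625
UUDD: Ā=300.6271, payoff=0.0000, prob=0.011605
DDUD: Ā=157.9081, payoff=0.8064, prob=0.001625
UDUD: Ā=263.7994, payoff=1.3471, prob=0.011605
DUUD: Ā=237.8644, payoff=27.2821, prob=0.011605
UUUD: Ā=397.3735, payoff=45.5772, prob=0.082891
DDDU: Ā=139.1701, payoff=19.5444, prob=0.001625
UDDU: Ā=232.4959, payoff=32.6507, prob=0.011605
DUDU: Ā=206.5609, payoff=58.5857, prob=0.011605
UUDU: Ā=345.0781, payoff=97.8725, prob=0.082891
DDUU: Ā=184.5161, payoff=80.6304, prob=0.011605
UDUU: Ā=308.2504, payoff=134.7002, prob=0.082891
DUUU: Ā=282.3154, payoff=160.6352, prob=0.082891
UUUU: Ā=471.6328, payoff=268.3553, prob=0.592080
Price = Σ prob·payoff / R^4 = 197.619104 / 3.321506 = 59.4968

price = 59.4968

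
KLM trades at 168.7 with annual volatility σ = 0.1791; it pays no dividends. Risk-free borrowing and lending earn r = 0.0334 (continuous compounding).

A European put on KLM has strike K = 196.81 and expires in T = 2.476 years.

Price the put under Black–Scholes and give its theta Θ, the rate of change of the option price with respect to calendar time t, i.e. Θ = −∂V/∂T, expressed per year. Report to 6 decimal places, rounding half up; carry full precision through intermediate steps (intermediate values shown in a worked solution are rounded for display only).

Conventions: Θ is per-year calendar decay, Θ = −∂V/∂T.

price = 26.470216
Θ = 0.147788

σ√T = 0.1791·√2.476 = 0.281819
d₁ = (ln(S/K) + (r+σ²/2)T) / (σ√T) = (ln(168.7/196.81) + (0.0334+0.1791²/2)·2.476) / 0.281819 = (-0.154117 + 0.122409) / 0.281819 = -0.112509
d₂ = d₁ − σ√T = -0.112509 − 0.281819 = -0.394329
e^{−rT} = 0.920629
N(−d₁) = 0.544790,  N(−d₂) = 0.653331
Put price V = K·e^{−rT}·N(−d₂) − S·N(−d₁) = 118.376326 − 91.906110 = 26.470216
φ(d₁) = (1/√(2π))·e^{−d₁²/2} = 0.396425
Θ = −S·φ(d₁)·σ/(2√T) + r·K·e^{−rT}·N(−d₂) = −3.805982 + 3.953769 = 0.147788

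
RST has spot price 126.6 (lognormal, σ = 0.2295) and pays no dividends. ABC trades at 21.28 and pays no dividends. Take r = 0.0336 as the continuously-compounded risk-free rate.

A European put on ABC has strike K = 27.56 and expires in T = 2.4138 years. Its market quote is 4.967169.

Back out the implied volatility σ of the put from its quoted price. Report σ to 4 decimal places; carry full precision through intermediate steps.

At σ = 0.1628 the Black–Scholes value reproduces the quote:
σ√T = 0.1628·√2.4138 = 0.252933
d₁ = (ln(S/K) + (r+σ²/2)T) / (σ√T) = (ln(21.28/27.56) + (0.0336+0.1628²/2)·2.4138) / 0.252933 = (-0.258598 + 0.113091) / 0.252933 = -0.575278
d₂ = d₁ − σ√T = -0.575278 − 0.252933 = -0.828211
e^{−rT} = 0.922098
N(−d₁) = 0.717448,  N(−d₂) = 0.796224
V = K·e^{−rT}·N(−d₂) − S·N(−d₁) = 20.234469 − 15.267300 = 4.967169 (matching the quote); vega is positive throughout, so no other σ reproduces this price

sigma = 0.1628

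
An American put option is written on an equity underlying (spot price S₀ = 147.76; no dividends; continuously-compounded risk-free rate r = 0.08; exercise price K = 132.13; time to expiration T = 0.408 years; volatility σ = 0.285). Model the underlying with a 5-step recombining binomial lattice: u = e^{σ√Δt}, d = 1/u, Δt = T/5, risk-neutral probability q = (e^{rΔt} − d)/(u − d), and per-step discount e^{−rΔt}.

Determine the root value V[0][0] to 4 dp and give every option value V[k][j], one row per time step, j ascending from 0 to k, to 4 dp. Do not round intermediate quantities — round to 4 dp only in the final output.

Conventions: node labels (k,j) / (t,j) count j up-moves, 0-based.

Δt=0.08160, u=1.08482, d=0.92181, q=0.51984, disc=e^(-rΔt)=0.99349
k=5 terminal: V=max(K-S,0) → 33.7805 16.3893 0.0000 0.0000 0.0000 0.0000
k=4: j=0 S=106.6914 intr=25.4386 cont=24.5789 V=25.4386[EX]; j=1 S=125.5576 intr=6.5724 cont=7.8183 V=7.8183[hold]; j=2 S=147.7600 intr=0.0000 cont=0.0000 V=0.0000[hold]; j=3 S=173.8884 intr=0.0000 cont=0.0000 V=0.0000[hold]; j=4 S=204.6372 intr=0.0000 cont=0.0000 V=0.0000[hold]
k=3: j=0 S=115.7407 intr=16.3893 cont=16.1730 V=16.3893[EX]; j=1 S=136.2072 intr=0.0000 cont=3.7296 V=3.7296[hold]; j=2 S=160.2927 intr=0.0000 cont=0.0000 V=0.0000[hold]; j=3 S=188.6373 intr=0.0000 cont=0.0000 V=0.0000[hold]
k=2: j=0 S=125.5576 intr=6.5724 cont=9.7445 V=9.7445[hold]; j=1 S=147.7600 intr=0.0000 cont=1.7792 V=1.7792[hold]; j=2 S=173.8884 intr=0.0000 cont=0.0000 V=0.0000[hold]
k=1: j=0 S=136.2072 intr=0.0000 cont=5.5674 V=5.5674[hold]; j=1 S=160.2927 intr=0.0000 cont=0.8487 V=0.8487[hold]
k=0: j=0 S=147.7600 intr=0.0000 cont=3.0942 V=3.0942[hold]

price = 3.0942
tree:
3.0942
5.5674 0.8487
9.7445 1.7792 0.0000
16.3893 3.7296 0.0000 0.0000
25.4386 7.8183 0.0000 0.0000 0.0000
33.7805 16.3893 0.0000 0.0000 0.0000 0.0000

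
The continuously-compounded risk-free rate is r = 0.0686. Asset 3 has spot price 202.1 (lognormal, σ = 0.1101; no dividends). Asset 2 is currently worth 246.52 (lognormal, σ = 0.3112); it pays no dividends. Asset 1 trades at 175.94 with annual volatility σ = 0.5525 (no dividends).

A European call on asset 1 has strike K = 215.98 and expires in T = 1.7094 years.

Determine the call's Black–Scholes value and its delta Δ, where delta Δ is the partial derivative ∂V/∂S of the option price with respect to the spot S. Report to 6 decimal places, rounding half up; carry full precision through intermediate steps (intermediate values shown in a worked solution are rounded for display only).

price = 44.192751
Δ = 0.594705

σ√T = 0.5525·√1.7094 = 0.722361
d₁ = (ln(S/K) + (r+σ²/2)T) / (σ√T) = (ln(175.94/215.98) + (0.0686+0.5525²/2)·1.7094) / 0.722361 = (-0.205043 + 0.378167) / 0.722361 = 0.239665
d₂ = d₁ − σ√T = 0.239665 − 0.722361 = -0.482696
e^{−rT} = 0.889350
N(d₁) = 0.594705,  N(d₂) = 0.314656
Call price V = S·N(d₁) − K·e^{−rT}·N(d₂) = 104.632399 − 60.439648 = 44.192751
Δ = N(d₁) = 0.594705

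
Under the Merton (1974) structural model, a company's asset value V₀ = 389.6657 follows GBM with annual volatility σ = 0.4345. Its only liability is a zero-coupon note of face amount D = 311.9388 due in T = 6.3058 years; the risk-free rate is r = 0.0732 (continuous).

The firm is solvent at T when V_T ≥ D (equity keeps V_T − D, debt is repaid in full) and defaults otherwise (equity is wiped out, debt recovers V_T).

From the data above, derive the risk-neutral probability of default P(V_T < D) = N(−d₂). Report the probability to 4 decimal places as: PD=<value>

Apply the equity-as-call identities (strike 311.9388, horizon 6.3058 years):
d₁ = [ln(V₀/D) + (r + σ²/2)T] / (σ√T)
   = [ln(389.6657/311.9388) + (0.0732 + 0.5·0.4345²)·6.3058] / (0.4345·√6.3058)
   = [0.222482 + 1.056821] / 1.091088 = 1.172502
d₂ = d₁ − σ√T = 1.172502 − 1.091088 = 0.081414
risk-neutral PD = N(−d₂) = N(-0.081414) = 0.467556

PD=0.4676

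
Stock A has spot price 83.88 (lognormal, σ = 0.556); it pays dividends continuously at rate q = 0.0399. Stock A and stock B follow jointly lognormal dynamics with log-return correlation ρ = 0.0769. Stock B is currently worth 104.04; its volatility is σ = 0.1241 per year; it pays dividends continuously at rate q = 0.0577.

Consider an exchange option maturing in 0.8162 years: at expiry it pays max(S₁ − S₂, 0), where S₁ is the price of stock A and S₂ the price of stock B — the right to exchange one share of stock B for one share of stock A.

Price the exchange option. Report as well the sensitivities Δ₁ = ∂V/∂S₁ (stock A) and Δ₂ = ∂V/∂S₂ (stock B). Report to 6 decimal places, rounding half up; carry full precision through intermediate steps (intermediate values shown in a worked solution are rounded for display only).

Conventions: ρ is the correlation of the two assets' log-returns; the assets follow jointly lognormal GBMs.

exchange price = 10.361702
Δ1 = 0.428672
Δ2 = -0.246014

σ_eff = √(σ₁² + σ₂² − 2ρσ₁σ₂) = √(0.556² + 0.1241² − 2·0.0769·0.556·0.1241) = 0.560290
d₁ = (ln(S₁/S₂) + (q₂ − q₁ + σ_eff²/2)T) / (σ_eff√T) = (ln(83.88/104.04) + (0.0577 − 0.0399 + 0.156962)·0.8162) / 0.506187 = -0.143716
d₂ = d₁ − σ_eff√T = -0.143716 − 0.506187 = -0.649903
N(d₁) = 0.442862,  N(d₂) = 0.257877
V = S₁·e^{−q₁T}·N(d₁) − S₂·e^{−q₂T}·N(d₂) = 35.957027 − 25.595325 = 10.361702
Key observation: pricing in stock B-units makes this a unit-strike call on the ratio S₁/S₂ — the risk-free rate cancels and cannot affect the value.
Δ₁ = e^{−q₁T}·N(d₁) = 0.428672;  Δ₂ = −e^{−q₂T}·N(d₂) = -0.246014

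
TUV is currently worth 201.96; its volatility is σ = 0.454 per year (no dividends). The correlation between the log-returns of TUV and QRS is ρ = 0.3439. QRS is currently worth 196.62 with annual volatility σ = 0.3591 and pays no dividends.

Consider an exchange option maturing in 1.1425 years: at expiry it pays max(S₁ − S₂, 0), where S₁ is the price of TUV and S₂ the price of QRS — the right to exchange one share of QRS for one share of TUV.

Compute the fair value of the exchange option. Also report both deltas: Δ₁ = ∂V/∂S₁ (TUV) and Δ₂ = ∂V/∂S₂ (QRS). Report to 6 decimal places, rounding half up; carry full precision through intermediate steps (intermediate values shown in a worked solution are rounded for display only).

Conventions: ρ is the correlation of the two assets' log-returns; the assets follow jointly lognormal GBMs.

exchange price = 42.427842
Δ1 = 0.619983
Δ2 = -0.421036

σ_eff = √(σ₁² + σ₂² − 2ρσ₁σ₂) = √(0.454² + 0.3591² − 2·0.3439·0.454·0.3591) = 0.472161
d₁ = (ln(S₁/S₂) + (q₂ − q₁ + σ_eff²/2)T) / (σ_eff√T) = (ln(201.96/196.62) + (0.0 − 0.0 + 0.111468)·1.1425) / 0.504682 = 0.305437
d₂ = d₁ − σ_eff√T = 0.305437 − 0.504682 = -0.199245
N(d₁) = 0.619983,  N(d₂) = 0.421036
V = S₁·e^{−q₁T}·N(d₁) − S₂·e^{−q₂T}·N(d₂) = 125.211860 − 82.784018 = 42.427842
Key observation: no risk-free rate is needed — with the second asset as numeraire the exchange option is a call on the ratio S₁/S₂, and r cancels out of the value.
Δ₁ = e^{−q₁T}·N(d₁) = 0.619983;  Δ₂ = −e^{−q₂T}·N(d₂) = -0.421036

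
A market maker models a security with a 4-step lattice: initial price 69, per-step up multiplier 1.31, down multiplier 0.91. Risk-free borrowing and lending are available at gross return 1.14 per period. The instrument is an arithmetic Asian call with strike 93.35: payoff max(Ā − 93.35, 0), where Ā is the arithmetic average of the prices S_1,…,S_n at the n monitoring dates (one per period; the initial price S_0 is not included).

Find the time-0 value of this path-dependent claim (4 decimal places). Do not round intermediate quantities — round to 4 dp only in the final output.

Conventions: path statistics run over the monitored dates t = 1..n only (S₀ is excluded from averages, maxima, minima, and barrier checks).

No-arbitrage gives p* = (R−d)/(u−d) = 0.5750: enumerate every path, weight its payoff by its p*-probability, and discount by R^4.
Enumerate all 2^4 = 16 price paths (U = up ×1.31, D = down ×0.91); each path with k up-moves has probability p*^k·(1−p*)^(4−k).
DDDD: Ā=54.8105, payoff=0.0000, prob=0.032625
UDDD: Ā=78.9030, payoff=0.0000, prob=0.044140
DUDD: Ā=72.0030, payoff=0.0000, prob=0.044140
UUDD: Ā=103.6527, payoff=10.3027, prob=0.059719
DDUD: Ā=65.7240, payoff=0.0000, prob=0.044140
UDUD: Ā=94.6137, payoff=1.2637, prob=0.059719
DUUD: Ā=87.7137, payoff=0.0000, prob=0.059719
UUUD: Ā=126.2692, payoff=32.9192, prob=0.080796
DDDU: Ā=60.0101, payoff=0.0000, prob=0.044140
UDDU: Ā=86.3882, payoff=0.0000, prob=0.059719
DUDU: Ā=79.4882, payoff=0.0000, prob=0.059719
UUDU: Ā=114.4281, payoff=21.0781, prob=0.080796
DDUU: Ā=73.2092, payoff=0.0000, prob=0.059719
UDUU: Ā=105.3891, payoff=12.0391, prob=0.080796
DUUU: Ā=98.4891, payoff=5.1391, prob=0.080796
UUUU: Ā=141.7810, payoff=48.4310, prob=0.109313
Price = Σ prob·payoff / R^4 = 11.735608 / 1.688960 = 6.9484

price = 6.9484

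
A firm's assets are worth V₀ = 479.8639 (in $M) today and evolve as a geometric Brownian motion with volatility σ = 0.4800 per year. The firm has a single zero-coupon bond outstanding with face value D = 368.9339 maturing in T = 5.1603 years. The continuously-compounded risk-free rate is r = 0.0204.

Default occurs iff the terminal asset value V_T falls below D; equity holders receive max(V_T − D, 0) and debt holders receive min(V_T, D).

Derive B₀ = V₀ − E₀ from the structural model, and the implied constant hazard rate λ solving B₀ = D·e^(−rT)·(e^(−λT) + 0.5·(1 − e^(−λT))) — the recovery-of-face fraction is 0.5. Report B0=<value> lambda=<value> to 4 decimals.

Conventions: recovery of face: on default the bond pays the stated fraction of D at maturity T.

Equity is a call on the firm's assets struck at D = 368.9339:
d₁ = [ln(V₀/D) + (r + σ²/2)T] / (σ√T)
   = [ln(479.8639/368.9339) + (0.0204 + 0.5·0.4800²)·5.1603] / (0.4800·√5.1603)
   = [0.262885 + 0.699737] / 1.090382 = 0.882830
d₂ = d₁ − σ√T = 0.882830 − 1.090382 = -0.207552
N(d₁) = 0.811336,  N(d₂) = 0.417789,  e^(−rT) = 0.900081
E₀ = V₀·N(d₁) − D·e^(−rT)·N(d₂)
   = 479.8639·0.811336 − 368.9339·0.900081·0.417789 = 250.595295
B₀ = V₀ − E₀ = 479.8639 − 250.595295 = 229.268605
e^(−λT) = (B₀·e^(rT)/D − 0.5)/(1 − 0.5) = (229.2686·1.111011/368.9339 − 0.5)/0.5 = 0.38084281
λ = −ln(0.38084281)/5.1603 = 0.187076

B0=229.2686 lambda=0.1871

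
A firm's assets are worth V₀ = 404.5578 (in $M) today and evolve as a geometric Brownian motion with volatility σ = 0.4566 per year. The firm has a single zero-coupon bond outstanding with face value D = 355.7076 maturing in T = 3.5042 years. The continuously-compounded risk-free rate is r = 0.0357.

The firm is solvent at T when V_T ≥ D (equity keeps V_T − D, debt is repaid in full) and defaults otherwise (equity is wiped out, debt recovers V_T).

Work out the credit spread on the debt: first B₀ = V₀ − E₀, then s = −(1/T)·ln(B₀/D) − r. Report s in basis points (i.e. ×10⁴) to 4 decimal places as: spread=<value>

With assets at 404.5578 and a single debt payment of 355.7076 at 3.5042 years:
d₁ = [ln(V₀/D) + (r + σ²/2)T] / (σ√T)
   = [ln(404.5578/355.7076) + (0.0357 + 0.5·0.4566²)·3.5042] / (0.4566·√3.5042)
   = [0.128686 + 0.490384] / 0.854733 = 0.724284
d₂ = d₁ − σ√T = 0.724284 − 0.854733 = -0.130448
N(d₁) = 0.765554,  N(d₂) = 0.448106,  e^(−rT) = 0.882409
E₀ = V₀·N(d₁) − D·e^(−rT)·N(d₂)
   = 404.5578·0.765554 − 355.7076·0.882409·0.448106 = 169.059779
B₀ = V₀ − E₀ = 404.5578 − 169.059779 = 235.498021
spread = −(1/T)·ln(B₀/D) − r = −(1/3.5042)·ln(235.498021/355.7076) − 0.0357 = 0.08198921
in basis points: 0.08198921 × 10⁴ = 819.8921 bp

spread=819.8921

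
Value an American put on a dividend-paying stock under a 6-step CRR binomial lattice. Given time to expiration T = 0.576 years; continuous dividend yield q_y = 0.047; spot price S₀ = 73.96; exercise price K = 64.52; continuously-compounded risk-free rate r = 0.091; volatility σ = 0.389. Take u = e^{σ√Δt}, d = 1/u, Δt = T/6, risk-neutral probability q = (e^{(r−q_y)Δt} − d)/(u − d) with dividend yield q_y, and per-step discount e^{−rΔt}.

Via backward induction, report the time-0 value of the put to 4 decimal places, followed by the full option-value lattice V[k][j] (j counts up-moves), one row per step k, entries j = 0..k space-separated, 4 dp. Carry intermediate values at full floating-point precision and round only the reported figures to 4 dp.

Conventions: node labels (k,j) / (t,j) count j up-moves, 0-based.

Δt=0.09600, u=1.12809, d=0.88645, q=0.48742, disc=e^(-rΔt)=0.99130
k=6 terminal: V=max(K-S,0) → 28.6335 18.8512 6.4023 0.0000 0.0000 0.0000 0.0000
k=5: j=0 S=40.4832 intr=24.0368 cont=23.6578 V=24.0368[EX]; j=1 S=51.5186 intr=13.0014 cont=12.6721 V=13.0014[EX]; j=2 S=65.5621 intr=0.0000 cont=3.2531 V=3.2531[hold]; j=3 S=83.4336 intr=0.0000 cont=0.0000 V=0.0000[hold]; j=4 S=106.1769 intr=0.0000 cont=0.0000 V=0.0000[hold]; j=5 S=135.1196 intr=0.0000 cont=0.0000 V=0.0000[hold]
k=4: j=0 S=45.6688 intr=18.8512 cont=18.4956 V=18.8512[EX]; j=1 S=58.1177 intr=6.4023 cont=8.1781 V=8.1781[hold]; j=2 S=73.9600 intr=0.0000 cont=1.6530 V=1.6530[hold]; j=3 S=94.1208 intr=0.0000 cont=0.0000 V=0.0000[hold]; j=4 S=119.7772 intr=0.0000 cont=0.0000 V=0.0000[hold]
k=3: j=0 S=51.5186 intr=13.0014 cont=13.5302 V=13.5302[hold]; j=1 S=65.5621 intr=0.0000 cont=4.9542 V=4.9542[hold]; j=2 S=83.4336 intr=0.0000 cont=0.8399 V=0.8399[hold]; j=3 S=106.1769 intr=0.0000 cont=0.0000 V=0.0000[hold]
k=2: j=0 S=58.1177 intr=6.4023 cont=9.2687 V=9.2687[hold]; j=1 S=73.9600 intr=0.0000 cont=2.9231 V=2.9231[hold]; j=2 S=94.1208 intr=0.0000 cont=0.4268 V=0.4268[hold]
k=1: j=0 S=65.5621 intr=0.0000 cont=6.1220 V=6.1220[hold]; j=1 S=83.4336 intr=0.0000 cont=1.6915 V=1.6915[hold]
k=0: j=0 S=73.9600 intr=0.0000 cont=3.9280 V=3.9280[hold]

price = 3.9280
tree:
3.9280
6.1220 1.6915
9.2687 2.9231 0.4268
13.5302 4.9542 0.8399 0.0000
18.8512 8.1781 1.6530 0.0000 0.0000
24.0368 13.0014 3.2531 0.0000 0.0000 0.0000
28.6335 18.8512 6.4023 0.0000 0.0000 0.0000 0.0000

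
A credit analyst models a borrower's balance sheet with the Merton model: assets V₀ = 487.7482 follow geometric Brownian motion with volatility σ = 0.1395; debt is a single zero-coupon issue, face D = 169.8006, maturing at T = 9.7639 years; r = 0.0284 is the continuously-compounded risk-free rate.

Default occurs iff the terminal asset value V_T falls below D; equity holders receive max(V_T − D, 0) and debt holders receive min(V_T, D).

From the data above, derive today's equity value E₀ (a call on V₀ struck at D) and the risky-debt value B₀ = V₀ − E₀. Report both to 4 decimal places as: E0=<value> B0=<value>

E0=359.1014 B0=128.6468

With assets at 487.7482 and a single debt payment of 169.8006 at 9.7639 years:
d₁ = [ln(V₀/D) + (r + σ²/2)T] / (σ√T)
   = [ln(487.7482/169.8006) + (0.0284 + 0.5·0.1395²)·9.7639] / (0.1395·√9.7639)
   = [1.055174 + 0.372299] / 0.435899 = 3.274780
d₂ = d₁ − σ√T = 3.274780 − 0.435899 = 2.838881
N(d₁) = 0.999471,  N(d₂) = 0.997736,  e^(−rT) = 0.757831
E₀ = V₀·N(d₁) − D·e^(−rT)·N(d₂)
   = 487.7482·0.999471 − 169.8006·0.757831·0.997736 = 359.101425
B₀ = V₀ − E₀ = 487.7482 − 359.101425 = 128.646775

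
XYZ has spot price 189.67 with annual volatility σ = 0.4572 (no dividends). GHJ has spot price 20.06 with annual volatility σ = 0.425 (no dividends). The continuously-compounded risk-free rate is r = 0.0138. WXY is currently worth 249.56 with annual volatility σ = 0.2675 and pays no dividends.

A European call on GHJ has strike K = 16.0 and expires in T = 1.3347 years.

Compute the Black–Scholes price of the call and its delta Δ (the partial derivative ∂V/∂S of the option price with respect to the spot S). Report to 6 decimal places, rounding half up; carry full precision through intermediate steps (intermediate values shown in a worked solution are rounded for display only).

price = 6.054833
Δ = 0.771435

σ√T = 0.425·√1.3347 = 0.490999
d₁ = (ln(S/K) + (r+σ²/2)T) / (σ√T) = (ln(20.06/16.0) + (0.0138+0.425²/2)·1.3347) / 0.490999 = (0.226139 + 0.138959) / 0.490999 = 0.743582
d₂ = d₁ − σ√T = 0.743582 − 0.490999 = 0.252583
e^{−rT} = 0.981750
N(d₁) = 0.771435,  N(d₂) = 0.599705
Call price V = S·N(d₁) − K·e^{−rT}·N(d₂) = 15.474991 − 9.420157 = 6.054833
Δ = N(d₁) = 0.771435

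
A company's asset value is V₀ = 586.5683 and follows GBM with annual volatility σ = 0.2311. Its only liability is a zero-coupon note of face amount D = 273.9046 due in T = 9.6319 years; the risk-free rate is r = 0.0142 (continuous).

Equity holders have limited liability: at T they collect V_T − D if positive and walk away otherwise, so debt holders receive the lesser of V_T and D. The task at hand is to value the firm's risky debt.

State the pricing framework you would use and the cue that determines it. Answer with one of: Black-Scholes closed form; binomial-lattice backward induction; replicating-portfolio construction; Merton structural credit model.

Key observation: the question is about default risk generated by asset-value dynamics against a debt face of 273.9046 — the structural framework prices exactly that.

framework: Merton structural credit model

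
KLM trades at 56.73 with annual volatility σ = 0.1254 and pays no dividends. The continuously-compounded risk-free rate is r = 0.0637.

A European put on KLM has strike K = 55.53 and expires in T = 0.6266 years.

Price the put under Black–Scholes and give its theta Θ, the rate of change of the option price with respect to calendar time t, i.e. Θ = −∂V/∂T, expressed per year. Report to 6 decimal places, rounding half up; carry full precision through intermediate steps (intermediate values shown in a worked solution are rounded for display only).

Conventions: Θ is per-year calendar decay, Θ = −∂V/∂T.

price = 0.894661
Θ = -0.466107

σ√T = 0.1254·√0.6266 = 0.099264
d₁ = (ln(S/K) + (r+σ²/2)T) / (σ√T) = (ln(56.73/55.53) + (0.0637+0.1254²/2)·0.6266) / 0.099264 = (0.021380 + 0.044841) / 0.099264 = 0.667117
d₂ = d₁ − σ√T = 0.667117 − 0.099264 = 0.567853
e^{−rT} = 0.960872
N(−d₁) = 0.252349,  N(−d₂) = 0.285067
Put price V = K·e^{−rT}·N(−d₂) − S·N(−d₁) = 15.210399 − 14.315738 = 0.894661
φ(d₁) = (1/√(2π))·e^{−d₁²/2} = 0.319352
Θ = −S·φ(d₁)·σ/(2√T) + r·K·e^{−rT}·N(−d₂) = −1.435010 + 0.968902 = -0.466107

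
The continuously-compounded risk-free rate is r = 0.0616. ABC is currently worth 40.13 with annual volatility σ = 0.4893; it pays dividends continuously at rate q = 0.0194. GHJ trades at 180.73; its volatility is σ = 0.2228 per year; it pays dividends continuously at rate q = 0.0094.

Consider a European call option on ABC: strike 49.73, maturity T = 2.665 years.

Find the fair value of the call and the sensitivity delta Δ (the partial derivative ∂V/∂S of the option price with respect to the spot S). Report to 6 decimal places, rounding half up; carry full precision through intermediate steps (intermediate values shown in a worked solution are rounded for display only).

σ√T = 0.4893·√2.665 = 0.798774
d₁ = (ln(S/K) + (r−q+σ²/2)T) / (σ√T) = (ln(40.13/49.73) + (0.0616−0.0194+0.4893²/2)·2.665) / 0.798774 = (-0.214484 + 0.431483) / 0.798774 = 0.271665
d₂ = d₁ − σ√T = 0.271665 − 0.798774 = -0.527109
e^{−rT} = 0.848603
e^{−qT} = 0.949613
N(d₁) = 0.607060,  N(d₂) = 0.299059
Call price V = S·e^{−qT}·N(d₁) − K·e^{−rT}·N(d₂) = 23.133821 − 12.620590 = 10.513230
Δ = e^{−qT}·N(d₁) = 0.576472

price = 10.513230
Δ = 0.576472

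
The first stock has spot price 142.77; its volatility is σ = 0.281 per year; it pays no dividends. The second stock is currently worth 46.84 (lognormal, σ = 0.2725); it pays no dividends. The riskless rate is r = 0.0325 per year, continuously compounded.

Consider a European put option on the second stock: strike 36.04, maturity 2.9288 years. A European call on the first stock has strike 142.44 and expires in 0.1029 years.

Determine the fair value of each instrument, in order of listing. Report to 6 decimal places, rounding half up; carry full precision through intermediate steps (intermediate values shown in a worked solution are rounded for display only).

price(the second stock put K=36.04) = 2.293770
price(the first stock call K=142.44) = 5.530697

[the second stock put K=36.04]
σ√T = 0.2725·√2.9288 = 0.466349
d₁ = (ln(S/K) + (r+σ²/2)T) / (σ√T) = (ln(46.84/36.04) + (0.0325+0.2725²/2)·2.9288) / 0.466349 = (0.262108 + 0.203927) / 0.466349 = 0.999326
d₂ = d₁ − σ√T = 0.999326 − 0.466349 = 0.532977
e^{−rT} = 0.909204
N(−d₁) = 0.158818,  N(−d₂) = 0.297025
price = K·e^{−rT}·N(−d₂) − S·N(−d₁) = 9.732825 − 7.439055 = 2.293770
[the first stock call K=142.44]
σ√T = 0.281·√0.1029 = 0.090139
d₁ = (ln(S/K) + (r+σ²/2)T) / (σ√T) = (ln(142.77/142.44) + (0.0325+0.281²/2)·0.1029) / 0.090139 = (0.002314 + 0.007407) / 0.090139 = 0.107843
d₂ = d₁ − σ√T = 0.107843 − 0.090139 = 0.017704
e^{−rT} = 0.996661
N(d₁) = 0.542940,  N(d₂) = 0.507062
price = S·N(d₁) − K·e^{−rT}·N(d₂) = 77.515521 − 71.984824 = 5.530697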